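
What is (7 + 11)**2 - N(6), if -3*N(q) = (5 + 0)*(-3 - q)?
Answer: 309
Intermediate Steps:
N(q) = 5 + 5*q/3 (N(q) = -(5 + 0)*(-3 - q)/3 = -5*(-3 - q)/3 = -(-15 - 5*q)/3 = 5 + 5*q/3)
(7 + 11)**2 - N(6) = (7 + 11)**2 - (5 + (5/3)*6) = 18**2 - (5 + 10) = 324 - 1*15 = 324 - 15 = 309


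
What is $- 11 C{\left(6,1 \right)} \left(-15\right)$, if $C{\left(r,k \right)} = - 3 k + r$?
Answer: $495$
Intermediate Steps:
$C{\left(r,k \right)} = r - 3 k$
$- 11 C{\left(6,1 \right)} \left(-15\right) = - 11 \left(6 - 3\right) \left(-15\right) = \left(-11\right) 3 \left(-15\right) = \left(-33\right) \left(-15\right) = 495$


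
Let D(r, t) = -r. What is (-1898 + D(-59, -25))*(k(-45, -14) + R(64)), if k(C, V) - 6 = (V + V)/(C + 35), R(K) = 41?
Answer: -457911/5 ≈ -91582.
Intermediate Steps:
k(C, V) = 6 + 2*V/(35 + C) (k(C, V) = 6 + (V + V)/(C + 35) = 6 + (2*V)/(35 + C) = 6 + 2*V/(35 + C))
(-1898 + D(-59, -25))*(k(-45, -14) + R(64)) = (-1898 - 1*(-59))*(2*(105 - 14 + 3*(-45))/(35 - 45) + 41) = (-1898 + 59)*(2*(105 - 14 - 135)/(-10) + 41) = -1839*(2*(-1/10)*(-44) + 41) = -1839*(44/5 + 41) = -1839*249/5 = -457911/5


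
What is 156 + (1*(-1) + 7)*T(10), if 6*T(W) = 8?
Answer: 164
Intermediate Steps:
T(W) = 4/3 (T(W) = (⅙)*8 = 4/3)
156 + (1*(-1) + 7)*T(10) = 156 + (1*(-1) + 7)*(4/3) = 156 + (-1 + 7)*(4/3) = 156 + 6*(4/3) = 156 + 8 = 164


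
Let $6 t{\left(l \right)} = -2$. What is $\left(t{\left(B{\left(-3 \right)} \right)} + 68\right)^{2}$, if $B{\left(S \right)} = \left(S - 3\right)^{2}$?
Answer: $\frac{41209}{9} \approx 4578.8$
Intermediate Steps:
$B{\left(S \right)} = \left(-3 + S\right)^{2}$
$t{\left(l \right)} = - \frac{1}{3}$ ($t{\left(l \right)} = \frac{1}{6} \left(-2\right) = - \frac{1}{3}$)
$\left(t{\left(B{\left(-3 \right)} \right)} + 68\right)^{2} = \left(- \frac{1}{3} + 68\right)^{2} = \left(\frac{203}{3}\right)^{2} = \frac{41209}{9}$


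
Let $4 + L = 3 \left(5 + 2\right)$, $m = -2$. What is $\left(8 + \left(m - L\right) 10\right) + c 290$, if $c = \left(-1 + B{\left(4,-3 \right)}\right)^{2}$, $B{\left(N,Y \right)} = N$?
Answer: $2428$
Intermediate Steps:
$c = 9$ ($c = \left(-1 + 4\right)^{2} = 3^{2} = 9$)
$L = 17$ ($L = -4 + 3 \left(5 + 2\right) = -4 + 3 \cdot 7 = -4 + 21 = 17$)
$\left(8 + \left(m - L\right) 10\right) + c 290 = \left(8 + \left(-2 - 17\right) 10\right) + 9 \cdot 290 = \left(8 + \left(-2 - 17\right) 10\right) + 2610 = \left(8 - 190\right) + 2610 = -182 + 2610 = 2428$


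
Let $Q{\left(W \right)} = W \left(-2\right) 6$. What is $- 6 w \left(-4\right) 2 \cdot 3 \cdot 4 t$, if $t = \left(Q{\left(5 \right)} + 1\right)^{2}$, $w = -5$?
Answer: $-10025280$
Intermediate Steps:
$Q{\left(W \right)} = - 12 W$ ($Q{\left(W \right)} = - 2 W 6 = - 12 W$)
$t = 3481$ ($t = \left(\left(-12\right) 5 + 1\right)^{2} = \left(-60 + 1\right)^{2} = \left(-59\right)^{2} = 3481$)
$- 6 w \left(-4\right) 2 \cdot 3 \cdot 4 t = - 6 - 5 \left(-4\right) 2 \cdot 3 \cdot 4 \cdot 3481 = - 6 - 5 \left(\left(-8\right) 3\right) 4 \cdot 3481 = - 6 \left(-5\right) \left(-24\right) 4 \cdot 3481 = - 6 \cdot 120 \cdot 4 \cdot 3481 = \left(-6\right) 480 \cdot 3481 = \left(-2880\right) 3481 = -10025280$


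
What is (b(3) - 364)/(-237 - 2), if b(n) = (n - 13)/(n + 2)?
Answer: 366/239 ≈ 1.5314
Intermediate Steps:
b(n) = (-13 + n)/(2 + n)
(b(3) - 364)/(-237 - 2) = ((-13 + 3)/(2 + 3) - 364)/(-237 - 2) = (-10/5 - 364)/(-239) = ((⅕)*(-10) - 364)*(-1/239) = (-2 - 364)*(-1/239) = -366*(-1/239) = 366/239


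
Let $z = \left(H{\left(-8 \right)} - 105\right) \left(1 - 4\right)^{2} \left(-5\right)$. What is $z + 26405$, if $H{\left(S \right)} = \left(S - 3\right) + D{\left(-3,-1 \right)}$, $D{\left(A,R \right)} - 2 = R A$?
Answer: $31400$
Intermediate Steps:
$D{\left(A,R \right)} = 2 + A R$ ($D{\left(A,R \right)} = 2 + R A = 2 + A R$)
$H{\left(S \right)} = 2 + S$ ($H{\left(S \right)} = \left(S - 3\right) + \left(2 - -3\right) = \left(-3 + S\right) + \left(2 + 3\right) = \left(-3 + S\right) + 5 = 2 + S$)
$z = 4995$ ($z = \left(\left(2 - 8\right) - 105\right) \left(1 - 4\right)^{2} \left(-5\right) = \left(-6 - 105\right) \left(-3\right)^{2} \left(-5\right) = - 111 \cdot 9 \left(-5\right) = \left(-111\right) \left(-45\right) = 4995$)
$z + 26405 = 4995 + 26405 = 31400$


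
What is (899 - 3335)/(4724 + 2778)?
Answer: -1218/3751 ≈ -0.32471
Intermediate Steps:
(899 - 3335)/(4724 + 2778) = -2436/7502 = -2436*1/7502 = -1218/3751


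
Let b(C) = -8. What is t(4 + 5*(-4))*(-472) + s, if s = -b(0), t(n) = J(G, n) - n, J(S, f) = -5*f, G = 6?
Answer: -45304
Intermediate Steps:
t(n) = -6*n (t(n) = -5*n - n = -6*n)
s = 8 (s = -1*(-8) = 8)
t(4 + 5*(-4))*(-472) + s = -6*(4 + 5*(-4))*(-472) + 8 = -6*(4 - 20)*(-472) + 8 = -6*(-16)*(-472) + 8 = 96*(-472) + 8 = -45312 + 8 = -45304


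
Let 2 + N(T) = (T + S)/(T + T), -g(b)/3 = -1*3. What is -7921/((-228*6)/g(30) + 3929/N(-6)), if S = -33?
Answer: -39605/14956 ≈ -2.6481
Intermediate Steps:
g(b) = 9 (g(b) = -(-3)*3 = -3*(-3) = 9)
N(T) = -2 + (-33 + T)/(2*T) (N(T) = -2 + (T - 33)/(T + T) = -2 + (-33 + T)/((2*T)) = -2 + (-33 + T)*(1/(2*T)) = -2 + (-33 + T)/(2*T))
-7921/((-228*6)/g(30) + 3929/N(-6)) = -7921/(-228*6/9 + 3929/(((3/2)*(-11 - 1*(-6))/(-6)))) = -7921/(-1368*1/9 + 3929/(((3/2)*(-1/6)*(-11 + 6)))) = -7921/(-152 + 3929/(((3/2)*(-1/6)*(-5)))) = -7921/(-152 + 3929/(5/4)) = -7921/(-152 + 3929*(4/5)) = -7921/(-152 + 15716/5) = -7921/14956/5 = -7921*5/14956 = -39605/14956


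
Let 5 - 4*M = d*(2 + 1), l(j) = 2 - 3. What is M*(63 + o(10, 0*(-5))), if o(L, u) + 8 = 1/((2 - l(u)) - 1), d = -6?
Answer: 2553/8 ≈ 319.13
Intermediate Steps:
l(j) = -1
M = 23/4 (M = 5/4 - (-3)*(2 + 1)/2 = 5/4 - (-3)*3/2 = 5/4 - 1/4*(-18) = 5/4 + 9/2 = 23/4 ≈ 5.7500)
o(L, u) = -15/2 (o(L, u) = -8 + 1/((2 - 1*(-1)) - 1) = -8 + 1/((2 + 1) - 1) = -8 + 1/(3 - 1) = -8 + 1/2 = -15/2)
M*(63 + o(10, 0*(-5))) = 23*(63 - 15/2)/4 = (23/4)*(111/2) = 2553/8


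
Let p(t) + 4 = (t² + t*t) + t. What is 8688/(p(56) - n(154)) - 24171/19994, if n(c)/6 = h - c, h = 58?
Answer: 577331/11496550 ≈ 0.050218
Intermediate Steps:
p(t) = -4 + t + 2*t² (p(t) = -4 + ((t² + t*t) + t) = -4 + ((t² + t²) + t) = -4 + (2*t² + t) = -4 + (t + 2*t²) = -4 + t + 2*t²)
n(c) = 348 - 6*c (n(c) = 6*(58 - c) = 348 - 6*c)
8688/(p(56) - n(154)) - 24171/19994 = 8688/((-4 + 56 + 2*56²) - (348 - 6*154)) - 24171/19994 = 8688/((-4 + 56 + 2*3136) - (348 - 924)) - 24171*1/19994 = 8688/((-4 + 56 + 6272) - 1*(-576)) - 24171/19994 = 8688/(6324 + 576) - 24171/19994 = 8688/6900 - 24171/19994 = 8688*(1/6900) - 24171/19994 = 724/575 - 24171/19994 = 577331/11496550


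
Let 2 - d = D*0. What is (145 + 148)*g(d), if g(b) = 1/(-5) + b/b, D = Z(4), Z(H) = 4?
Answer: 1172/5 ≈ 234.40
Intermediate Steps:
D = 4
d = 2 (d = 2 - 4*0 = 2 - 1*0 = 2 + 0 = 2)
g(b) = ⅘ (g(b) = 1*(-⅕) + 1 = -⅕ + 1 = ⅘)
(145 + 148)*g(d) = (145 + 148)*(⅘) = 293*(⅘) = 1172/5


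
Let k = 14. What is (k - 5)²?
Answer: 81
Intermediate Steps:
(k - 5)² = (14 - 5)² = 9² = 81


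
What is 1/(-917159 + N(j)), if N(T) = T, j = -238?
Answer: -1/917397 ≈ -1.0900e-6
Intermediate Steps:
1/(-917159 + N(j)) = 1/(-917159 - 238) = 1/(-917397) = -1/917397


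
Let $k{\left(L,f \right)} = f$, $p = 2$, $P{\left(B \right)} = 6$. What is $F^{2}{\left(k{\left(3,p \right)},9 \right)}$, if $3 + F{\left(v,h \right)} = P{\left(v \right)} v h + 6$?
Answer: $12321$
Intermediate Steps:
$F{\left(v,h \right)} = 3 + 6 h v$ ($F{\left(v,h \right)} = -3 + \left(6 v h + 6\right) = -3 + \left(6 h v + 6\right) = -3 + \left(6 + 6 h v\right) = 3 + 6 h v$)
$F^{2}{\left(k{\left(3,p \right)},9 \right)} = \left(3 + 6 \cdot 9 \cdot 2\right)^{2} = \left(3 + 108\right)^{2} = 111^{2} = 12321$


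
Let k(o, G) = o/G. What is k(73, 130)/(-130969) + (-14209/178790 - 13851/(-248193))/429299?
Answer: -601932634900492/138608108238541663865 ≈ -4.3427e-6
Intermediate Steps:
k(73, 130)/(-130969) + (-14209/178790 - 13851/(-248193))/429299 = (73/130)/(-130969) + (-14209/178790 - 13851/(-248193))/429299 = (73*(1/130))*(-1/130969) + (-14209*1/178790 - 13851*(-1/248193))*(1/429299) = (73/130)*(-1/130969) + (-14209/178790 + 1539/27577)*(1/429299) = -73/17025970 - 116683783/4930491830*1/429299 = -73/17025970 - 116683783/2116655212127170 = -601932634900492/138608108238541663865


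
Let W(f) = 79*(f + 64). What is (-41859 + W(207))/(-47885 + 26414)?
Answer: 20450/21471 ≈ 0.95245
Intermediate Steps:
W(f) = 5056 + 79*f (W(f) = 79*(64 + f) = 5056 + 79*f)
(-41859 + W(207))/(-47885 + 26414) = (-41859 + (5056 + 79*207))/(-47885 + 26414) = (-41859 + (5056 + 16353))/(-21471) = (-41859 + 21409)*(-1/21471) = -20450*(-1/21471) = 20450/21471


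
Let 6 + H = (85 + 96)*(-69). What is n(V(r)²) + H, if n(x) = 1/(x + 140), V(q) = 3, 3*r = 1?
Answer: -1861754/149 ≈ -12495.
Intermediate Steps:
r = ⅓ (r = (⅓)*1 = ⅓ ≈ 0.33333)
n(x) = 1/(140 + x)
H = -12495 (H = -6 + (85 + 96)*(-69) = -6 + 181*(-69) = -6 - 12489 = -12495)
n(V(r)²) + H = 1/(140 + 3²) - 12495 = 1/(140 + 9) - 12495 = 1/149 - 12495 = -1861754/149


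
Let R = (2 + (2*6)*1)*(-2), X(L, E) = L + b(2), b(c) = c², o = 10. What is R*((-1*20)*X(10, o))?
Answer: 7840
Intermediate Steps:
X(L, E) = 4 + L (X(L, E) = L + 2² = L + 4 = 4 + L)
R = -28 (R = (2 + 12*1)*(-2) = (2 + 12)*(-2) = 14*(-2) = -28)
R*((-1*20)*X(10, o)) = -28*(-1*20)*(4 + 10) = -(-560)*14 = -28*(-280) = 7840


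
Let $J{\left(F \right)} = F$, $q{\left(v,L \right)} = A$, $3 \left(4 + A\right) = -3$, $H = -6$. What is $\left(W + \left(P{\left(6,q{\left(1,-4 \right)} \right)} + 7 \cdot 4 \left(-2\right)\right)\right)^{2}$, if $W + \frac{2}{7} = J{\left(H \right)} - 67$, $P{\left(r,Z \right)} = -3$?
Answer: $\frac{857476}{49} \approx 17500.0$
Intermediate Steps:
$A = -5$ ($A = -4 + \frac{1}{3} \left(-3\right) = -4 - 1 = -5$)
$q{\left(v,L \right)} = -5$
$W = - \frac{513}{7}$ ($W = - \frac{2}{7} - 73 = - \frac{513}{7} \approx -73.286$)
$\left(W + \left(P{\left(6,q{\left(1,-4 \right)} \right)} + 7 \cdot 4 \left(-2\right)\right)\right)^{2} = \left(- \frac{513}{7} + \left(-3 + 7 \cdot 4 \left(-2\right)\right)\right)^{2} = \left(- \frac{513}{7} + \left(-3 + 7 \left(-8\right)\right)\right)^{2} = \left(- \frac{513}{7} - 59\right)^{2} = \left(- \frac{926}{7}\right)^{2} = \frac{857476}{49}$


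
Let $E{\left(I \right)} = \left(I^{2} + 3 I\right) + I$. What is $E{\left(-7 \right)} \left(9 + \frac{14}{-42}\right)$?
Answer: $182$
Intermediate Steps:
$E{\left(I \right)} = I^{2} + 4 I$
$E{\left(-7 \right)} \left(9 + \frac{14}{-42}\right) = - 7 \left(4 - 7\right) \left(9 + \frac{14}{-42}\right) = \left(-7\right) \left(-3\right) \left(9 + 14 \left(- \frac{1}{42}\right)\right) = 21 \left(9 - \frac{1}{3}\right) = 21 \cdot \frac{26}{3} = 182$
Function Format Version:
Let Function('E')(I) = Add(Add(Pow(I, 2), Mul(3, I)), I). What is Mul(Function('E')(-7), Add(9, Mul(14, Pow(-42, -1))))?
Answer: 182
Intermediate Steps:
Function('E')(I) = Add(Pow(I, 2), Mul(4, I))
Mul(Function('E')(-7), Add(9, Mul(14, Pow(-42, -1)))) = Mul(Mul(-7, Add(4, -7)), Add(9, Mul(14, Pow(-42, -1)))) = Mul(Mul(-7, -3), Add(9, Mul(14, Rational(-1, 42)))) = Mul(21, Add(9, Rational(-1, 3))) = Mul(21, Rational(26, 3)) = 182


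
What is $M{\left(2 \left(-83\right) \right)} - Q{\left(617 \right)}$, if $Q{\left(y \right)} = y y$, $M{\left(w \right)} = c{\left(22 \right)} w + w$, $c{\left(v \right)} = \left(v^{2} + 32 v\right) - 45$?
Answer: $-570593$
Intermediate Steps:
$c{\left(v \right)} = -45 + v^{2} + 32 v$
$M{\left(w \right)} = 1144 w$ ($M{\left(w \right)} = \left(-45 + 22^{2} + 32 \cdot 22\right) w + w = \left(-45 + 484 + 704\right) w + w = 1143 w + w = 1144 w$)
$Q{\left(y \right)} = y^{2}$
$M{\left(2 \left(-83\right) \right)} - Q{\left(617 \right)} = 1144 \cdot 2 \left(-83\right) - 617^{2} = 1144 \left(-166\right) - 380689 = -189904 - 380689 = -570593$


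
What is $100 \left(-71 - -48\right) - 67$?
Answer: $-2367$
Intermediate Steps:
$100 \left(-71 - -48\right) - 67 = 100 \left(-71 + 48\right) - 67 = 100 \left(-23\right) - 67 = -2300 - 67 = -2367$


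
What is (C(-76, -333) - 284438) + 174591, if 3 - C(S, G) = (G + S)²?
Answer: -277125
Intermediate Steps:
C(S, G) = 3 - (G + S)²
(C(-76, -333) - 284438) + 174591 = ((3 - (-333 - 76)²) - 284438) + 174591 = ((3 - 1*(-409)²) - 284438) + 174591 = ((3 - 1*167281) - 284438) + 174591 = ((3 - 167281) - 284438) + 174591 = (-167278 - 284438) + 174591 = -451716 + 174591 = -277125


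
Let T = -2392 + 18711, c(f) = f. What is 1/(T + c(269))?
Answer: 1/16588 ≈ 6.0285e-5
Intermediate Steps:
T = 16319
1/(T + c(269)) = 1/(16319 + 269) = 1/16588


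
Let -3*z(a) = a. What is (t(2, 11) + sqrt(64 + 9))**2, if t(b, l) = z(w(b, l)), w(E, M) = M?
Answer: 778/9 - 22*sqrt(73)/3 ≈ 23.788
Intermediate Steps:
z(a) = -a/3
t(b, l) = -l/3
(t(2, 11) + sqrt(64 + 9))**2 = (-1/3*11 + sqrt(64 + 9))**2 = (-11/3 + sqrt(73))**2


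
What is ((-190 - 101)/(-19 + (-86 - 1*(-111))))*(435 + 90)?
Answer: -50925/2 ≈ -25463.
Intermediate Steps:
((-190 - 101)/(-19 + (-86 - 1*(-111))))*(435 + 90) = -291/(-19 + (-86 + 111))*525 = -291/(-19 + 25)*525 = -291/6*525 = -291*⅙*525 = -97/2*525 = -50925/2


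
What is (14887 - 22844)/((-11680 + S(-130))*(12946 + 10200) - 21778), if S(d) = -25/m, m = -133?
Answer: 1058281/35958240064 ≈ 2.9431e-5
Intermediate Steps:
S(d) = 25/133 (S(d) = -25/(-133) = -25*(-1/133) = 25/133)
(14887 - 22844)/((-11680 + S(-130))*(12946 + 10200) - 21778) = (14887 - 22844)/((-11680 + 25/133)*(12946 + 10200) - 21778) = -7957/(-1553415/133*23146 - 21778) = -7957/(-35955343590/133 - 21778) = -7957/(-35958240064/133) = -7957*(-133/35958240064) = 1058281/35958240064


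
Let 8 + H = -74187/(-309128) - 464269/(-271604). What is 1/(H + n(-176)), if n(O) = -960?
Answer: -20990100328/20277500109159 ≈ -0.0010351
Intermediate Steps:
H = -127003794279/20990100328 (H = -8 + (-74187/(-309128) - 464269/(-271604)) = -8 + (-74187*(-1/309128) - 464269*(-1/271604)) = -8 + (74187/309128 + 464269/271604) = -8 + 40917008345/20990100328 = -127003794279/20990100328 ≈ -6.0507)
1/(H + n(-176)) = 1/(-127003794279/20990100328 - 960) = 1/(-20277500109159/20990100328) = -20990100328/20277500109159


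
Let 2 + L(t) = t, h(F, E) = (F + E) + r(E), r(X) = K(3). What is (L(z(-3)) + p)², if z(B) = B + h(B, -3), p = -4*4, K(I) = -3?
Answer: 900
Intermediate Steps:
r(X) = -3
h(F, E) = -3 + E + F (h(F, E) = (F + E) - 3 = (E + F) - 3 = -3 + E + F)
p = -16
z(B) = -6 + 2*B (z(B) = B + (-3 - 3 + B) = B + (-6 + B) = -6 + 2*B)
L(t) = -2 + t
(L(z(-3)) + p)² = ((-2 + (-6 + 2*(-3))) - 16)² = ((-2 + (-6 - 6)) - 16)² = ((-2 - 12) - 16)² = (-14 - 16)² = (-30)² = 900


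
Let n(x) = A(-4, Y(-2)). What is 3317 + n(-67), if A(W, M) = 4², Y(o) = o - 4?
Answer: 3333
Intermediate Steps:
Y(o) = -4 + o
A(W, M) = 16
n(x) = 16
3317 + n(-67) = 3317 + 16 = 3333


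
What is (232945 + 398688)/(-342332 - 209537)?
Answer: -631633/551869 ≈ -1.1445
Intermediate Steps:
(232945 + 398688)/(-342332 - 209537) = 631633/(-551869) = 631633*(-1/551869) = -631633/551869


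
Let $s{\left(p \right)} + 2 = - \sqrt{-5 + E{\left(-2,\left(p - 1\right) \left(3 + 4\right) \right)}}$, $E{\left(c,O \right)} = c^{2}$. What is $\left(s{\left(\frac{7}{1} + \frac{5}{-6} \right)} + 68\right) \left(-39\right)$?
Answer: $-2574 + 39 i \approx -2574.0 + 39.0 i$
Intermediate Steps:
$s{\left(p \right)} = -2 - i$ ($s{\left(p \right)} = -2 - \sqrt{-5 + \left(-2\right)^{2}} = -2 - \sqrt{-5 + 4} = -2 - \sqrt{-1} = -2 - i$)
$\left(s{\left(\frac{7}{1} + \frac{5}{-6} \right)} + 68\right) \left(-39\right) = \left(\left(-2 - i\right) + 68\right) \left(-39\right) = \left(66 - i\right) \left(-39\right) = -2574 + 39 i$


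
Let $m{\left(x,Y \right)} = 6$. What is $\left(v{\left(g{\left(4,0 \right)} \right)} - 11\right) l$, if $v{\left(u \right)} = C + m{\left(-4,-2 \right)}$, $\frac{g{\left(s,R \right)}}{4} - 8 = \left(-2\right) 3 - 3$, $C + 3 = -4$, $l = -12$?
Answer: $144$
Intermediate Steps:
$C = -7$ ($C = -3 - 4 = -7$)
$g{\left(s,R \right)} = -4$ ($g{\left(s,R \right)} = 32 + 4 \left(\left(-2\right) 3 - 3\right) = 32 + 4 \left(-6 - 3\right) = 32 + 4 \left(-9\right) = 32 - 36 = -4$)
$v{\left(u \right)} = -1$ ($v{\left(u \right)} = -7 + 6 = -1$)
$\left(v{\left(g{\left(4,0 \right)} \right)} - 11\right) l = \left(-1 - 11\right) \left(-12\right) = \left(-12\right) \left(-12\right) = 144$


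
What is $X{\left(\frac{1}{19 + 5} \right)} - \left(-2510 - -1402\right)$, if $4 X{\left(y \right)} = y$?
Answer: $\frac{106369}{96} \approx 1108.0$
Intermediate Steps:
$X{\left(y \right)} = \frac{y}{4}$
$X{\left(\frac{1}{19 + 5} \right)} - \left(-2510 - -1402\right) = \frac{1}{4 \left(19 + 5\right)} - \left(-2510 - -1402\right) = \frac{1}{4 \cdot 24} - \left(-2510 + 1402\right) = \frac{1}{4} \cdot \frac{1}{24} - -1108 = \frac{1}{96} + 1108 = \frac{106369}{96}$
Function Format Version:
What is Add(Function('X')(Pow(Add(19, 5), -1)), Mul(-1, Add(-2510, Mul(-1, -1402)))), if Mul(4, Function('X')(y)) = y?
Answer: Rational(106369, 96) ≈ 1108.0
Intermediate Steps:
Function('X')(y) = Mul(Rational(1, 4), y)
Add(Function('X')(Pow(Add(19, 5), -1)), Mul(-1, Add(-2510, Mul(-1, -1402)))) = Add(Mul(Rational(1, 4), Pow(Add(19, 5), -1)), Mul(-1, Add(-2510, Mul(-1, -1402)))) = Add(Mul(Rational(1, 4), Pow(24, -1)), Mul(-1, Add(-2510, 1402))) = Add(Mul(Rational(1, 4), Rational(1, 24)), Mul(-1, -1108)) = Add(Rational(1, 96), 1108) = Rational(106369, 96)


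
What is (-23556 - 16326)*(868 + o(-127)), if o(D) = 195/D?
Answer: -4388655162/127 ≈ -3.4556e+7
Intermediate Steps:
(-23556 - 16326)*(868 + o(-127)) = (-23556 - 16326)*(868 + 195/(-127)) = -39882*(868 + 195*(-1/127)) = -39882*(868 - 195/127) = -39882*110041/127 = -4388655162/127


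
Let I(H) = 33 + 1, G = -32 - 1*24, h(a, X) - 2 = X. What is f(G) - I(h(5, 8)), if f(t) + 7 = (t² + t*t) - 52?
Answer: 6179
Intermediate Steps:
h(a, X) = 2 + X
G = -56 (G = -32 - 24 = -56)
f(t) = -59 + 2*t² (f(t) = -7 + ((t² + t*t) - 52) = -7 + ((t² + t²) - 52) = -7 + (2*t² - 52) = -7 + (-52 + 2*t²) = -59 + 2*t²)
I(H) = 34
f(G) - I(h(5, 8)) = (-59 + 2*(-56)²) - 1*34 = (-59 + 2*3136) - 34 = (-59 + 6272) - 34 = 6213 - 34 = 6179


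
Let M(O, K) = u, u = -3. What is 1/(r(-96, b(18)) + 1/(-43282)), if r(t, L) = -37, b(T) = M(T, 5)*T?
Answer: -43282/1601435 ≈ -0.027027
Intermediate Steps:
M(O, K) = -3
b(T) = -3*T
1/(r(-96, b(18)) + 1/(-43282)) = 1/(-37 + 1/(-43282)) = 1/(-37 - 1/43282) = 1/(-1601435/43282) = -43282/1601435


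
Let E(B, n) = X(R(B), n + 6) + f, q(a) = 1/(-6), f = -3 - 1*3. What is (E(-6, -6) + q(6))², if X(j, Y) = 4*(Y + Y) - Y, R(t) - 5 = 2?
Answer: 1369/36 ≈ 38.028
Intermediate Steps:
R(t) = 7 (R(t) = 5 + 2 = 7)
f = -6 (f = -3 - 3 = -6)
q(a) = -⅙
X(j, Y) = 7*Y (X(j, Y) = 4*(2*Y) - Y = 8*Y - Y = 7*Y)
E(B, n) = 36 + 7*n (E(B, n) = 7*(n + 6) - 6 = 7*(6 + n) - 6 = (42 + 7*n) - 6 = 36 + 7*n)
(E(-6, -6) + q(6))² = ((36 + 7*(-6)) - ⅙)² = ((36 - 42) - ⅙)² = (-6 - ⅙)² = (-37/6)² = 1369/36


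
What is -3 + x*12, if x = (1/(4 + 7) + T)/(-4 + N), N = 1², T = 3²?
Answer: -433/11 ≈ -39.364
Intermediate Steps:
T = 9
N = 1
x = -100/33 (x = (1/(4 + 7) + 9)/(-4 + 1) = (1/11 + 9)/(-3) = (1/11 + 9)*(-⅓) = (100/11)*(-⅓) = -100/33 ≈ -3.0303)
-3 + x*12 = -3 - 100/33*12 = -3 - 400/11 = -433/11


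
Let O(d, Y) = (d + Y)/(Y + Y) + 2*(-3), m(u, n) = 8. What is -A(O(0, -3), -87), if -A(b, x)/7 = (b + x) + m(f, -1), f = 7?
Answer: -1183/2 ≈ -591.50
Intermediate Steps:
O(d, Y) = -6 + (Y + d)/(2*Y) (O(d, Y) = (Y + d)/((2*Y)) - 6 = (Y + d)*(1/(2*Y)) - 6 = (Y + d)/(2*Y) - 6 = -6 + (Y + d)/(2*Y))
A(b, x) = -56 - 7*b - 7*x (A(b, x) = -7*((b + x) + 8) = -7*(8 + b + x) = -56 - 7*b - 7*x)
-A(O(0, -3), -87) = -(-56 - 7*(0 - 11*(-3))/(2*(-3)) - 7*(-87)) = -(-56 - 7*(-1)*(0 + 33)/(2*3) + 609) = -(-56 - 7*(-1)*33/(2*3) + 609) = -(-56 - 7*(-11/2) + 609) = -(-56 + 77/2 + 609) = -1*1183/2 = -1183/2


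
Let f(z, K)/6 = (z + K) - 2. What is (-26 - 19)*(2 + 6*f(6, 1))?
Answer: -8190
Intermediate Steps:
f(z, K) = -12 + 6*K + 6*z (f(z, K) = 6*((z + K) - 2) = 6*((K + z) - 2) = 6*(-2 + K + z) = -12 + 6*K + 6*z)
(-26 - 19)*(2 + 6*f(6, 1)) = (-26 - 19)*(2 + 6*(-12 + 6*1 + 6*6)) = -45*(2 + 6*(-12 + 6 + 36)) = -45*(2 + 6*30) = -45*(2 + 180) = -45*182 = -8190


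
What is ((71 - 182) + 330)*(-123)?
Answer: -26937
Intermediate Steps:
((71 - 182) + 330)*(-123) = (-111 + 330)*(-123) = 219*(-123) = -26937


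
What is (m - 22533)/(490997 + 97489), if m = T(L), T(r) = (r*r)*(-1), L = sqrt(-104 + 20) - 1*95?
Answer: -15737/294243 + 190*I*sqrt(21)/294243 ≈ -0.053483 + 0.0029591*I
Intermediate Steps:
L = -95 + 2*I*sqrt(21) (L = sqrt(-84) - 95 = 2*I*sqrt(21) - 95 = -95 + 2*I*sqrt(21) ≈ -95.0 + 9.1651*I)
T(r) = -r**2 (T(r) = r**2*(-1) = -r**2)
m = -(-95 + 2*I*sqrt(21))**2 ≈ -8941.0 + 1741.4*I
(m - 22533)/(490997 + 97489) = ((-8941 + 380*I*sqrt(21)) - 22533)/(490997 + 97489) = (-31474 + 380*I*sqrt(21))/588486 = (-31474 + 380*I*sqrt(21))*(1/588486) = -15737/294243 + 190*I*sqrt(21)/294243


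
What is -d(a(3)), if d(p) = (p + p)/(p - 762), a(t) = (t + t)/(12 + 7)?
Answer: 1/1206 ≈ 0.00082919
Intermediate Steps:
a(t) = 2*t/19 (a(t) = (2*t)/19 = (2*t)*(1/19) = 2*t/19)
d(p) = 2*p/(-762 + p) (d(p) = (2*p)/(-762 + p) = 2*p/(-762 + p))
-d(a(3)) = -2*(2/19)*3/(-762 + (2/19)*3) = -2*6/(19*(-762 + 6/19)) = -2*6/(19*(-14472/19)) = -2*6*(-19)/(19*14472) = -1*(-1/1206) = 1/1206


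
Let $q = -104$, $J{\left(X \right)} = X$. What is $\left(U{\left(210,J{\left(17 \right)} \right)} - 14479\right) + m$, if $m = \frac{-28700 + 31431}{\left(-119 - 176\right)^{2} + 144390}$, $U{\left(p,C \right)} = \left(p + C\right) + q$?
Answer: $- \frac{3322191009}{231415} \approx -14356.0$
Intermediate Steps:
$U{\left(p,C \right)} = -104 + C + p$ ($U{\left(p,C \right)} = \left(p + C\right) - 104 = \left(C + p\right) - 104 = -104 + C + p$)
$m = \frac{2731}{231415}$ ($m = \frac{2731}{\left(-295\right)^{2} + 144390} = \frac{2731}{87025 + 144390} = \frac{2731}{231415} \approx 0.011801$)
$\left(U{\left(210,J{\left(17 \right)} \right)} - 14479\right) + m = \left(\left(-104 + 17 + 210\right) - 14479\right) + \frac{2731}{231415} = \left(123 - 14479\right) + \frac{2731}{231415} = -14356 + \frac{2731}{231415} = - \frac{3322191009}{231415}$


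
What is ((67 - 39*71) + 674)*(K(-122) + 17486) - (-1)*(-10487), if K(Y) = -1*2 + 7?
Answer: -35482235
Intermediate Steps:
K(Y) = 5 (K(Y) = -2 + 7 = 5)
((67 - 39*71) + 674)*(K(-122) + 17486) - (-1)*(-10487) = ((67 - 39*71) + 674)*(5 + 17486) - (-1)*(-10487) = ((67 - 2769) + 674)*17491 - 1*10487 = (-2702 + 674)*17491 - 10487 = -2028*17491 - 10487 = -35471748 - 10487 = -35482235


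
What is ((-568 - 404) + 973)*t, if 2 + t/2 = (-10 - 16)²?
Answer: 1348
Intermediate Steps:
t = 1348 (t = -4 + 2*(-10 - 16)² = -4 + 2*(-26)² = -4 + 2*676 = -4 + 1352 = 1348)
((-568 - 404) + 973)*t = ((-568 - 404) + 973)*1348 = (-972 + 973)*1348 = 1*1348 = 1348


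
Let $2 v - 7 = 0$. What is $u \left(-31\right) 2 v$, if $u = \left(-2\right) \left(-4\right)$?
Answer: $-1736$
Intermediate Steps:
$v = \frac{7}{2}$ ($v = \frac{7}{2} + \frac{1}{2} \cdot 0 = \frac{7}{2} + 0 = \frac{7}{2} \approx 3.5$)
$u = 8$
$u \left(-31\right) 2 v = 8 \left(-31\right) 2 \cdot \frac{7}{2} = \left(-248\right) 7 = -1736$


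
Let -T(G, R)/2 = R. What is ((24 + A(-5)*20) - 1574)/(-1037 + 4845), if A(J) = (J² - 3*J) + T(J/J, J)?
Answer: -275/1904 ≈ -0.14443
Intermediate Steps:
T(G, R) = -2*R
A(J) = J² - 5*J (A(J) = (J² - 3*J) - 2*J = J² - 5*J)
((24 + A(-5)*20) - 1574)/(-1037 + 4845) = ((24 - 5*(-5 - 5)*20) - 1574)/(-1037 + 4845) = ((24 - 5*(-10)*20) - 1574)/3808 = ((24 + 50*20) - 1574)*(1/3808) = ((24 + 1000) - 1574)*(1/3808) = (1024 - 1574)*(1/3808) = -550*1/3808 = -275/1904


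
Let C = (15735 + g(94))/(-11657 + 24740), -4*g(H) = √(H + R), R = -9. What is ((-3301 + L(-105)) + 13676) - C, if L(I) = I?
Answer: 44782225/4361 + √85/52332 ≈ 10269.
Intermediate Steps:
g(H) = -√(-9 + H)/4 (g(H) = -√(H - 9)/4 = -√(-9 + H)/4)
C = 5245/4361 - √85/52332 (C = (15735 - √(-9 + 94)/4)/(-11657 + 24740) = (15735 - √85/4)/13083 = (15735 - √85/4)*(1/13083) = 5245/4361 - √85/52332 ≈ 1.2025)
((-3301 + L(-105)) + 13676) - C = ((-3301 - 105) + 13676) - (5245/4361 - √85/52332) = (-3406 + 13676) + (-5245/4361 + √85/52332) = 10270 + (-5245/4361 + √85/52332) = 44782225/4361 + √85/52332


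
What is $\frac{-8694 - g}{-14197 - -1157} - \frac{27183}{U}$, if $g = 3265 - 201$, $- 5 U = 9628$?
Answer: $\frac{235692203}{15693640} \approx 15.018$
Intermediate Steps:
$U = - \frac{9628}{5}$ ($U = \left(- \frac{1}{5}\right) 9628 = - \frac{9628}{5} \approx -1925.6$)
$g = 3064$ ($g = 3265 + \left(-2156 + 1955\right) = 3265 - 201 = 3064$)
$\frac{-8694 - g}{-14197 - -1157} - \frac{27183}{U} = \frac{-8694 - 3064}{-14197 - -1157} - \frac{27183}{- \frac{9628}{5}} = \frac{-8694 - 3064}{-14197 + 1157} - - \frac{135915}{9628} = - \frac{11758}{-13040} + \frac{135915}{9628} = \left(-11758\right) \left(- \frac{1}{13040}\right) + \frac{135915}{9628} = \frac{5879}{6520} + \frac{135915}{9628} = \frac{235692203}{15693640}$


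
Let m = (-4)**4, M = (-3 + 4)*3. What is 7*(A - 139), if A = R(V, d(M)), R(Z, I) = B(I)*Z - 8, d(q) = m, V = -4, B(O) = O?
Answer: -8197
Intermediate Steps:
M = 3 (M = 1*3 = 3)
m = 256
d(q) = 256
R(Z, I) = -8 + I*Z (R(Z, I) = I*Z - 8 = -8 + I*Z)
A = -1032 (A = -8 + 256*(-4) = -8 - 1024 = -1032)
7*(A - 139) = 7*(-1032 - 139) = 7*(-1171) = -8197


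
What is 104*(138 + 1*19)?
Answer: 16328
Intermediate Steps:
104*(138 + 1*19) = 104*(138 + 19) = 104*157 = 16328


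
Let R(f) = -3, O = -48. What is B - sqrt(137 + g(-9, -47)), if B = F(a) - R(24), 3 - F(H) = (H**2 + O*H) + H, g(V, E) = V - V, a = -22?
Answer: -1512 - sqrt(137) ≈ -1523.7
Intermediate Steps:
g(V, E) = 0
F(H) = 3 - H**2 + 47*H (F(H) = 3 - ((H**2 - 48*H) + H) = 3 - (H**2 - 47*H) = 3 + (-H**2 + 47*H) = 3 - H**2 + 47*H)
B = -1512 (B = (3 - 1*(-22)**2 + 47*(-22)) - 1*(-3) = (3 - 1*484 - 1034) + 3 = (3 - 484 - 1034) + 3 = -1515 + 3 = -1512)
B - sqrt(137 + g(-9, -47)) = -1512 - sqrt(137 + 0) = -1512 - sqrt(137)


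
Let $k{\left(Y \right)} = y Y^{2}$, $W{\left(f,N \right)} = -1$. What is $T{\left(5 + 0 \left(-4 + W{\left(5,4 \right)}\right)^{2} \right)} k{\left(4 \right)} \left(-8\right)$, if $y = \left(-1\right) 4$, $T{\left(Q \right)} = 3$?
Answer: $1536$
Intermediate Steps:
$y = -4$
$k{\left(Y \right)} = - 4 Y^{2}$
$T{\left(5 + 0 \left(-4 + W{\left(5,4 \right)}\right)^{2} \right)} k{\left(4 \right)} \left(-8\right) = 3 \left(- 4 \cdot 4^{2}\right) \left(-8\right) = 3 \left(\left(-4\right) 16\right) \left(-8\right) = 3 \left(-64\right) \left(-8\right) = \left(-192\right) \left(-8\right) = 1536$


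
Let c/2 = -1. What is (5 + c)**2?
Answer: 9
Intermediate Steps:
c = -2 (c = 2*(-1) = -2)
(5 + c)**2 = (5 - 2)**2 = 3**2 = 9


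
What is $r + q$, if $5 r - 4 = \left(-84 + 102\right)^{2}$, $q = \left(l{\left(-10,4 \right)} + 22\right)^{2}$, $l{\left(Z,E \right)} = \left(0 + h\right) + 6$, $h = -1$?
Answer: $\frac{3973}{5} \approx 794.6$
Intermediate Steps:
$l{\left(Z,E \right)} = 5$ ($l{\left(Z,E \right)} = \left(0 - 1\right) + 6 = -1 + 6 = 5$)
$q = 729$ ($q = \left(5 + 22\right)^{2} = 27^{2} = 729$)
$r = \frac{328}{5}$ ($r = \frac{4}{5} + \frac{\left(-84 + 102\right)^{2}}{5} = \frac{4}{5} + \frac{18^{2}}{5} = \frac{4}{5} + \frac{1}{5} \cdot 324 = \frac{4}{5} + \frac{324}{5} = \frac{328}{5} \approx 65.6$)
$r + q = \frac{328}{5} + 729 = \frac{3973}{5}$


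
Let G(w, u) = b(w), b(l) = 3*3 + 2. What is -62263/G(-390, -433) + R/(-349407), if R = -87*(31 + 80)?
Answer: -2417224646/427053 ≈ -5660.2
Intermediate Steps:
b(l) = 11 (b(l) = 9 + 2 = 11)
G(w, u) = 11
R = -9657 (R = -87*111 = -9657)
-62263/G(-390, -433) + R/(-349407) = -62263/11 - 9657/(-349407) = -62263*1/11 - 9657*(-1/349407) = -62263/11 + 1073/38823 = -2417224646/427053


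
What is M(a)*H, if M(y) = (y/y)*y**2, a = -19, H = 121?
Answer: 43681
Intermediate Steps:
M(y) = y**2 (M(y) = 1*y**2 = y**2)
M(a)*H = (-19)**2*121 = 361*121 = 43681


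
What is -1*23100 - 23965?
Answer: -47065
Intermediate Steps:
-1*23100 - 23965 = -23100 - 23965 = -47065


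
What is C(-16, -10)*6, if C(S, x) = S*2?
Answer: -192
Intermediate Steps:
C(S, x) = 2*S
C(-16, -10)*6 = (2*(-16))*6 = -32*6 = -192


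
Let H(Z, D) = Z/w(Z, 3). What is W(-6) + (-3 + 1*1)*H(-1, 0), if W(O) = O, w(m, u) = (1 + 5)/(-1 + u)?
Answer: -16/3 ≈ -5.3333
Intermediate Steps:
w(m, u) = 6/(-1 + u)
H(Z, D) = Z/3 (H(Z, D) = Z/((6/(-1 + 3))) = Z/((6/2)) = Z/((6*(½))) = Z/3)
W(-6) + (-3 + 1*1)*H(-1, 0) = -6 + (-3 + 1*1)*((⅓)*(-1)) = -6 + (-3 + 1)*(-⅓) = -6 - 2*(-⅓) = -6 + ⅔ = -16/3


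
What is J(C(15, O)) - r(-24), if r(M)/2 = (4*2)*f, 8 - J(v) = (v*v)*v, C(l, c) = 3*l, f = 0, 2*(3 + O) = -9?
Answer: -91117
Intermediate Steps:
O = -15/2 (O = -3 + (½)*(-9) = -3 - 9/2 = -15/2 ≈ -7.5000)
J(v) = 8 - v³ (J(v) = 8 - v*v*v = 8 - v²*v = 8 - v³)
r(M) = 0 (r(M) = 2*((4*2)*0) = 2*(8*0) = 2*0 = 0)
J(C(15, O)) - r(-24) = (8 - (3*15)³) - 1*0 = (8 - 1*45³) + 0 = (8 - 1*91125) + 0 = (8 - 91125) + 0 = -91117 + 0 = -91117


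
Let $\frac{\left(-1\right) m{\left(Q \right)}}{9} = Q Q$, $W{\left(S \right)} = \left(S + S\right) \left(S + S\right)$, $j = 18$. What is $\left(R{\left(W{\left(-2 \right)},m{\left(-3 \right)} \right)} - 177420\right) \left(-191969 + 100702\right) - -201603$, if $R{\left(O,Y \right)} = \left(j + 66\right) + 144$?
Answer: $16171983867$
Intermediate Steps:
$W{\left(S \right)} = 4 S^{2}$ ($W{\left(S \right)} = 2 S 2 S = 4 S^{2}$)
$m{\left(Q \right)} = - 9 Q^{2}$ ($m{\left(Q \right)} = - 9 Q Q = - 9 Q^{2}$)
$R{\left(O,Y \right)} = 228$ ($R{\left(O,Y \right)} = \left(18 + 66\right) + 144 = 84 + 144 = 228$)
$\left(R{\left(W{\left(-2 \right)},m{\left(-3 \right)} \right)} - 177420\right) \left(-191969 + 100702\right) - -201603 = \left(228 - 177420\right) \left(-191969 + 100702\right) - -201603 = \left(-177192\right) \left(-91267\right) + 201603 = 16171782264 + 201603 = 16171983867$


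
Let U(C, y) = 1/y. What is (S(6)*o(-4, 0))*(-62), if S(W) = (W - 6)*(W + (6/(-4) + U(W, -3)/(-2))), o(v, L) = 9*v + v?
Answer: 0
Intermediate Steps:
o(v, L) = 10*v
S(W) = (-6 + W)*(-4/3 + W) (S(W) = (W - 6)*(W + (6/(-4) + 1/(-3*(-2)))) = (-6 + W)*(W + (6*(-¼) - ⅓*(-½))) = (-6 + W)*(W + (-3/2 + ⅙)) = (-6 + W)*(W - 4/3) = (-6 + W)*(-4/3 + W))
(S(6)*o(-4, 0))*(-62) = ((8 + 6² - 22/3*6)*(10*(-4)))*(-62) = ((8 + 36 - 44)*(-40))*(-62) = (0*(-40))*(-62) = 0*(-62) = 0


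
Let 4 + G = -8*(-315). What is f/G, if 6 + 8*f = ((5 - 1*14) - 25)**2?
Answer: 575/10064 ≈ 0.057134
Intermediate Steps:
G = 2516 (G = -4 - 8*(-315) = -4 + 2520 = 2516)
f = 575/4 (f = -3/4 + ((5 - 1*14) - 25)**2/8 = -3/4 + ((5 - 14) - 25)**2/8 = -3/4 + (-9 - 25)**2/8 = -3/4 + (1/8)*(-34)**2 = -3/4 + (1/8)*1156 = -3/4 + 289/2 = 575/4 ≈ 143.75)
f/G = (575/4)/2516 = (575/4)*(1/2516) = 575/10064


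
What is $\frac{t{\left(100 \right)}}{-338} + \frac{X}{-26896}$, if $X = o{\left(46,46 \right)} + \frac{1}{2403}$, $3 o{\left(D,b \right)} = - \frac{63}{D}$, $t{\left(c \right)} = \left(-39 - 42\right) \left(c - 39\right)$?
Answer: $\frac{7344879254057}{502442078112} \approx 14.618$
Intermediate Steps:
$t{\left(c \right)} = 3159 - 81 c$ ($t{\left(c \right)} = - 81 \left(-39 + c\right) = 3159 - 81 c$)
$o{\left(D,b \right)} = - \frac{21}{D}$ ($o{\left(D,b \right)} = \frac{\left(-63\right) \frac{1}{D}}{3} = - \frac{21}{D}$)
$X = - \frac{50417}{110538}$ ($X = - \frac{21}{46} + \frac{1}{2403} = - \frac{50417}{110538} \approx -0.45611$)
$\frac{t{\left(100 \right)}}{-338} + \frac{X}{-26896} = \frac{3159 - 8100}{-338} - \frac{50417}{110538 \left(-26896\right)} = \left(3159 - 8100\right) \left(- \frac{1}{338}\right) - - \frac{50417}{2973030048} = \left(-4941\right) \left(- \frac{1}{338}\right) + \frac{50417}{2973030048} = \frac{4941}{338} + \frac{50417}{2973030048} = \frac{7344879254057}{502442078112}$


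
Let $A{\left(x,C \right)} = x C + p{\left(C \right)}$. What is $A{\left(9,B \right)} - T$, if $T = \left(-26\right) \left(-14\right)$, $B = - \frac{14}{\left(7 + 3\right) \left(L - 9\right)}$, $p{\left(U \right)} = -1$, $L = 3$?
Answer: $- \frac{3629}{10} \approx -362.9$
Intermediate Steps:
$B = \frac{7}{30}$ ($B = - \frac{14}{\left(7 + 3\right) \left(3 - 9\right)} = - \frac{14}{10 \left(-6\right)} = - \frac{14}{-60} = \left(-14\right) \left(- \frac{1}{60}\right) = \frac{7}{30} \approx 0.23333$)
$A{\left(x,C \right)} = -1 + C x$ ($A{\left(x,C \right)} = x C - 1 = C x - 1 = -1 + C x$)
$T = 364$
$A{\left(9,B \right)} - T = \left(-1 + \frac{7}{30} \cdot 9\right) - 364 = \left(-1 + \frac{21}{10}\right) - 364 = \frac{11}{10} - 364 = - \frac{3629}{10}$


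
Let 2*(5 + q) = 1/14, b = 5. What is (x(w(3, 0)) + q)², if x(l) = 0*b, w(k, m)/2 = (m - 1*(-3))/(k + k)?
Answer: 19321/784 ≈ 24.644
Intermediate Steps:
q = -139/28 (q = -5 + (½)/14 = -5 + (½)*(1/14) = -5 + 1/28 = -139/28 ≈ -4.9643)
w(k, m) = (3 + m)/k (w(k, m) = 2*((m - 1*(-3))/(k + k)) = 2*((m + 3)/((2*k))) = 2*((3 + m)*(1/(2*k))) = 2*((3 + m)/(2*k)) = (3 + m)/k)
x(l) = 0 (x(l) = 0*5 = 0)
(x(w(3, 0)) + q)² = (0 - 139/28)² = (-139/28)² = 19321/784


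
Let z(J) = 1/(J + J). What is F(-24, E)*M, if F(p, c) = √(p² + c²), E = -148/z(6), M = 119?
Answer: 2856*√5477 ≈ 2.1136e+5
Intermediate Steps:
z(J) = 1/(2*J)
E = -1776 (E = -148/((½)/6) = -148/((½)*(⅙)) = -148/1/12 = -148*12 = -1776)
F(p, c) = √(c² + p²)
F(-24, E)*M = √((-1776)² + (-24)²)*119 = √(3154176 + 576)*119 = √3154752*119 = (24*√5477)*119 = 2856*√5477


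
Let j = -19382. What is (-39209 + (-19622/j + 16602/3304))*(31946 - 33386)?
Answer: 225943591473000/4002383 ≈ 5.6452e+7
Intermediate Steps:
(-39209 + (-19622/j + 16602/3304))*(31946 - 33386) = (-39209 + (-19622/(-19382) + 16602/3304))*(31946 - 33386) = (-39209 + (-19622*(-1/19382) + 16602*(1/3304)))*(-1440) = (-39209 + (9811/9691 + 8301/1652))*(-1440) = (-39209 + 96652763/16009532)*(-1440) = -627621087425/16009532*(-1440) = 225943591473000/4002383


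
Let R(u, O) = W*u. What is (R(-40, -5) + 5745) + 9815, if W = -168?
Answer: 22280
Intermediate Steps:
R(u, O) = -168*u
(R(-40, -5) + 5745) + 9815 = (-168*(-40) + 5745) + 9815 = (6720 + 5745) + 9815 = 12465 + 9815 = 22280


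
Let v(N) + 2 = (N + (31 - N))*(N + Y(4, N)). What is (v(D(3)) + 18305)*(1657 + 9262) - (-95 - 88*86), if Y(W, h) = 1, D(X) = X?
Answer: 201212076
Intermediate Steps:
v(N) = 29 + 31*N (v(N) = -2 + (N + (31 - N))*(N + 1) = -2 + 31*(1 + N) = -2 + (31 + 31*N) = 29 + 31*N)
(v(D(3)) + 18305)*(1657 + 9262) - (-95 - 88*86) = ((29 + 31*3) + 18305)*(1657 + 9262) - (-95 - 88*86) = ((29 + 93) + 18305)*10919 - (-95 - 7568) = (122 + 18305)*10919 - 1*(-7663) = 18427*10919 + 7663 = 201204413 + 7663 = 201212076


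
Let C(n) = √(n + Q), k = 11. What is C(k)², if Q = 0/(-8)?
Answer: 11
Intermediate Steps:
Q = 0 (Q = 0*(-⅛) = 0)
C(n) = √n (C(n) = √(n + 0) = √n)
C(k)² = (√11)² = 11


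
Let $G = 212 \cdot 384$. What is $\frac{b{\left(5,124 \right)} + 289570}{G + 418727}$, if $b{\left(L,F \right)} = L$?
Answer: $\frac{57915}{100027} \approx 0.57899$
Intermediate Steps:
$G = 81408$
$\frac{b{\left(5,124 \right)} + 289570}{G + 418727} = \frac{5 + 289570}{81408 + 418727} = \frac{289575}{500135} = 289575 \cdot \frac{1}{500135} = \frac{57915}{100027}$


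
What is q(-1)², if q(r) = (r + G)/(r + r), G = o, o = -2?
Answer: 9/4 ≈ 2.2500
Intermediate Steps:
G = -2
q(r) = (-2 + r)/(2*r) (q(r) = (r - 2)/(r + r) = (-2 + r)/((2*r)) = (-2 + r)*(1/(2*r)) = (-2 + r)/(2*r))
q(-1)² = ((½)*(-2 - 1)/(-1))² = ((½)*(-1)*(-3))² = (3/2)² = 9/4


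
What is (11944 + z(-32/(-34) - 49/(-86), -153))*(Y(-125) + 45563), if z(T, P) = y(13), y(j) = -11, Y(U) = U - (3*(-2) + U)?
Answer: 543774877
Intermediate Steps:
Y(U) = 6 (Y(U) = U - (-6 + U) = U + (6 - U) = 6)
z(T, P) = -11
(11944 + z(-32/(-34) - 49/(-86), -153))*(Y(-125) + 45563) = (11944 - 11)*(6 + 45563) = 11933*45569 = 543774877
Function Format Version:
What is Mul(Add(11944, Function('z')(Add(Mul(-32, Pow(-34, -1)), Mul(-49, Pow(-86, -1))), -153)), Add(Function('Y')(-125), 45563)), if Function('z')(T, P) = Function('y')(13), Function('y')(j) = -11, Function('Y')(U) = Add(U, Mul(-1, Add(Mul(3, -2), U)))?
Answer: 543774877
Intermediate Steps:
Function('Y')(U) = 6 (Function('Y')(U) = Add(U, Mul(-1, Add(-6, U))) = Add(U, Add(6, Mul(-1, U))) = 6)
Function('z')(T, P) = -11
Mul(Add(11944, Function('z')(Add(Mul(-32, Pow(-34, -1)), Mul(-49, Pow(-86, -1))), -153)), Add(Function('Y')(-125), 45563)) = Mul(Add(11944, -11), Add(6, 45563)) = Mul(11933, 45569) = 543774877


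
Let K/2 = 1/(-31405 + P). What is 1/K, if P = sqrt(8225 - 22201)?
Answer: -31405/2 + I*sqrt(3494) ≈ -15703.0 + 59.11*I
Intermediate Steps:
P = 2*I*sqrt(3494) (P = sqrt(-13976) = 2*I*sqrt(3494) ≈ 118.22*I)
K = 2/(-31405 + 2*I*sqrt(3494)) ≈ -6.3683e-5 - 2.3973e-7*I
1/K = 1/(-62810/986288001 - 4*I*sqrt(3494)/986288001)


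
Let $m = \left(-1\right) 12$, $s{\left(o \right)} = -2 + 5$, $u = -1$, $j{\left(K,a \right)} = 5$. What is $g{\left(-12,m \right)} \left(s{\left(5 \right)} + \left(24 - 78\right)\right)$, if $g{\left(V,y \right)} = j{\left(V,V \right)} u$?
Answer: $255$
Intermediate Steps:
$s{\left(o \right)} = 3$
$m = -12$
$g{\left(V,y \right)} = -5$ ($g{\left(V,y \right)} = 5 \left(-1\right) = -5$)
$g{\left(-12,m \right)} \left(s{\left(5 \right)} + \left(24 - 78\right)\right) = - 5 \left(3 + \left(24 - 78\right)\right) = - 5 \left(3 - 54\right) = \left(-5\right) \left(-51\right) = 255$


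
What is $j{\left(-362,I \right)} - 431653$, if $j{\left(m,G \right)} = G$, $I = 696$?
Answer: $-430957$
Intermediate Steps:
$j{\left(-362,I \right)} - 431653 = 696 - 431653 = -430957$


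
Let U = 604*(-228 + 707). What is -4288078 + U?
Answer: -3998762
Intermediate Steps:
U = 289316 (U = 604*479 = 289316)
-4288078 + U = -4288078 + 289316 = -3998762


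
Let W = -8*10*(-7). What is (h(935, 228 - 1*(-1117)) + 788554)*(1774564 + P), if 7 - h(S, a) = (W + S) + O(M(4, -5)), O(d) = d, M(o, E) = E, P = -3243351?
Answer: -1156039652877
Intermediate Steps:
W = 560 (W = -80*(-7) = 560)
h(S, a) = -548 - S (h(S, a) = 7 - ((560 + S) - 5) = 7 - (555 + S) = 7 + (-555 - S) = -548 - S)
(h(935, 228 - 1*(-1117)) + 788554)*(1774564 + P) = ((-548 - 1*935) + 788554)*(1774564 - 3243351) = ((-548 - 935) + 788554)*(-1468787) = (-1483 + 788554)*(-1468787) = 787071*(-1468787) = -1156039652877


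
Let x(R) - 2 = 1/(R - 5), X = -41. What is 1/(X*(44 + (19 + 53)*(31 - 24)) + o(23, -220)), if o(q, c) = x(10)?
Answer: -5/112329 ≈ -4.4512e-5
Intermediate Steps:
x(R) = 2 + 1/(-5 + R) (x(R) = 2 + 1/(R - 5) = 2 + 1/(-5 + R))
o(q, c) = 11/5 (o(q, c) = (-9 + 2*10)/(-5 + 10) = (-9 + 20)/5 = (⅕)*11 = 11/5)
1/(X*(44 + (19 + 53)*(31 - 24)) + o(23, -220)) = 1/(-41*(44 + (19 + 53)*(31 - 24)) + 11/5) = 1/(-41*(44 + 72*7) + 11/5) = 1/(-41*(44 + 504) + 11/5) = 1/(-41*548 + 11/5) = 1/(-22468 + 11/5) = 1/(-112329/5) = -5/112329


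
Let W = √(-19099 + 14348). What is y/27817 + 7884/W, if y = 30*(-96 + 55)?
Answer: -1230/27817 - 7884*I*√4751/4751 ≈ -0.044218 - 114.38*I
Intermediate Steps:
y = -1230 (y = 30*(-41) = -1230)
W = I*√4751 (W = √(-4751) = I*√4751 ≈ 68.927*I)
y/27817 + 7884/W = -1230/27817 + 7884/((I*√4751)) = -1230*1/27817 + 7884*(-I*√4751/4751) = -1230/27817 - 7884*I*√4751/4751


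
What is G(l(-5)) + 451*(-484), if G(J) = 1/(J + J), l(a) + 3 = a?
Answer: -3492545/16 ≈ -2.1828e+5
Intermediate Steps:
l(a) = -3 + a
G(J) = 1/(2*J)
G(l(-5)) + 451*(-484) = 1/(2*(-3 - 5)) + 451*(-484) = (1/2)/(-8) - 218284 = (1/2)*(-1/8) - 218284 = -1/16 - 218284 = -3492545/16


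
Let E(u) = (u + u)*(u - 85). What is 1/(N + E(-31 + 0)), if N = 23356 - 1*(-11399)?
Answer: 1/41947 ≈ 2.3840e-5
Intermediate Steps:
E(u) = 2*u*(-85 + u) (E(u) = (2*u)*(-85 + u) = 2*u*(-85 + u))
N = 34755 (N = 23356 + 11399 = 34755)
1/(N + E(-31 + 0)) = 1/(34755 + 2*(-31 + 0)*(-85 + (-31 + 0))) = 1/(34755 + 2*(-31)*(-85 - 31)) = 1/(34755 + 2*(-31)*(-116)) = 1/(34755 + 7192) = 1/41947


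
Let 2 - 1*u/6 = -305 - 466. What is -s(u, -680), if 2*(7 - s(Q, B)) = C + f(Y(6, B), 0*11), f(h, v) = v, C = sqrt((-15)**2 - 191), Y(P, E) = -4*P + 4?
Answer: -7 + sqrt(34)/2 ≈ -4.0845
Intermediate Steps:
Y(P, E) = 4 - 4*P
C = sqrt(34) (C = sqrt(225 - 191) = sqrt(34) ≈ 5.8309)
u = 4638 (u = 12 - 6*(-305 - 466) = 12 - 6*(-771) = 12 + 4626 = 4638)
s(Q, B) = 7 - sqrt(34)/2 (s(Q, B) = 7 - (sqrt(34) + 0*11)/2 = 7 - (sqrt(34) + 0)/2 = 7 - sqrt(34)/2)
-s(u, -680) = -(7 - sqrt(34)/2) = -7 + sqrt(34)/2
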